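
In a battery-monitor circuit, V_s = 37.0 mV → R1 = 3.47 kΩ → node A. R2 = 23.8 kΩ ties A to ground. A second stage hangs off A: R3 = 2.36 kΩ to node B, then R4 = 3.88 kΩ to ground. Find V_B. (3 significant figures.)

Looking into the second stage from A: R3 + R4 = 6.240 kΩ appears in parallel with R2.
R2 ‖ (R3+R4) = 4.944 kΩ.
So V_A = 37.0 × 0.5876 = 21.74 mV.
Then the unloaded second divider: V_B = V_A × R4/(R3+R4) = 21.74 × 0.6218 = 13.52 mV.

V_B ≈ 13.5 mV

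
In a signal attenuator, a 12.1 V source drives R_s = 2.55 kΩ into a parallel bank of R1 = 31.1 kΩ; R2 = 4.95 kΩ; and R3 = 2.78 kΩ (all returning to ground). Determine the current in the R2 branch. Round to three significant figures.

Equivalent of the parallel group: R_p = 1.684 kΩ.
V_A = 12.1 × 1.684/4.234 = 4.812 V.
I(R2) = V_A / R2 = 4.812/4.95 = 0.9722 mA.
(Check via current divider: I_total = 2.858 mA; share G_k/ΣG = 0.3402 → same result.)

I ≈ 0.972 mA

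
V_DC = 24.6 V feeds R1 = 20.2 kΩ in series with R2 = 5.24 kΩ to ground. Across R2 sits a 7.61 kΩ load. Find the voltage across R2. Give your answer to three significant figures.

V_out ≈ 3.28 V

The load sits in parallel with R2, giving an effective lower resistance R2' = R2·R_L/(R2+R_L) = 3.103 kΩ.
Then V_out = V_DC · R2'/(R1 + R2') = 24.6 × 3.103/23.30 = 3.276 V.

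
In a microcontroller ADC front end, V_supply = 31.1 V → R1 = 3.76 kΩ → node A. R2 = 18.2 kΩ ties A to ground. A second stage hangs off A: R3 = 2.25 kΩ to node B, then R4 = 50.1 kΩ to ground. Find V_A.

Node A sees R2 in parallel with the series input of stage 2, R3 + R4 = 52.35 kΩ.
R2 ‖ (R3+R4) = 13.50 kΩ.
So V_A = 31.1 × 0.7822 = 24.33 V.

V_A ≈ 24.3 V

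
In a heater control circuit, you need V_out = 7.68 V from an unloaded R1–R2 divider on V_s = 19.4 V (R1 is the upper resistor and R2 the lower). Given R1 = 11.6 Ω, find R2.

R2 ≈ 7.60 Ω

The divider ratio is R2/(R1+R2) = 7.68/19.4 = 0.3959.
So R2 = R1 · V_out/(V_s − V_out) = 11.6 × 7.68/(19.4 − 7.68) = 11.6 × 0.6553 = 7.601 Ω.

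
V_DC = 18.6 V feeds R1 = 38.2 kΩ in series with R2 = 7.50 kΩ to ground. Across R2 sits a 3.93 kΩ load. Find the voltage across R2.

V_out ≈ 1.18 V

R2 ‖ R_L = (7.50 × 3.93)/(7.50 + 3.93) = 2.579 kΩ.
Now apply the divider: V_out = 18.6 × 0.06324 = 1.176 V.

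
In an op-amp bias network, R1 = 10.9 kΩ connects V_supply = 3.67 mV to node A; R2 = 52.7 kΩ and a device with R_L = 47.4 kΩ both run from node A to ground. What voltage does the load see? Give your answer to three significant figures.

The load sits in parallel with R2, giving an effective lower resistance R2' = R2·R_L/(R2+R_L) = 24.95 kΩ.
Now apply the divider: V_out = 3.67 × 0.6960 = 2.554 mV.

V_out ≈ 2.55 mV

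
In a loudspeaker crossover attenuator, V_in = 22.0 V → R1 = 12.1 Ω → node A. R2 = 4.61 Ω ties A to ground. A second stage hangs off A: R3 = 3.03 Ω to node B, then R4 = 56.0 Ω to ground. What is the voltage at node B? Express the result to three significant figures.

V_B ≈ 5.45 V

The second stage (R3 + R4 = 59.03 Ω) loads node A in parallel with R2.
R2 ‖ (R3+R4) = 4.276 Ω.
So V_A = 22.0 × 0.2611 = 5.745 V.
Then the unloaded second divider: V_B = V_A × R4/(R3+R4) = 5.745 × 0.9487 = 5.450 V.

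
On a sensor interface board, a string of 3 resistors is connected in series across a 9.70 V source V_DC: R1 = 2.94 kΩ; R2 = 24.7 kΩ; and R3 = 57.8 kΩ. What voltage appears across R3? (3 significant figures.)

V ≈ 6.56 V

Series total: ΣR = 2.94 + 24.7 + 57.8 = 85.44 kΩ.
By the voltage-divider rule, V = 9.70 × 57.80/85.44 = 6.562 V.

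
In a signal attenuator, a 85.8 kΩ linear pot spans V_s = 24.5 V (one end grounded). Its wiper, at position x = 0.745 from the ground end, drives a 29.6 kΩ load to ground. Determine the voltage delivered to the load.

V_out ≈ 11.8 V

Split the track: R_lower = x·R_p = 63.92 kΩ, R_upper = (1−x)·R_p = 21.88 kΩ.
(x·R_p) ‖ R_L = 20.23 kΩ.
Then V_out = V_s · 20.23/(21.88 + 20.23) = 11.77 V.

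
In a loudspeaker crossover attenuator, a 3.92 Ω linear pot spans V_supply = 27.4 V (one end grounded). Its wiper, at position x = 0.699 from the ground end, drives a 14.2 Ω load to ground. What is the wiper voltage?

V_out ≈ 18.1 V

Lower segment x·R_p = 2.740 Ω; upper segment (1−x)·R_p = 1.180 Ω.
R_L loads the lower segment: effective lower R = 2.297 Ω.
Then V_out = V_supply · 2.297/(1.180 + 2.297) = 18.10 V.
(Unloaded: V_out = x·V_supply = 19.2 V.)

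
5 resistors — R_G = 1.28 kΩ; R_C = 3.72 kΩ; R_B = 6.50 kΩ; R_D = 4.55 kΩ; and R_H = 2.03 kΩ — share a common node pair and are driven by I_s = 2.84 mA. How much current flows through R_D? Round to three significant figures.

Conductances: ΣG = 1/1.28 + 1/3.72 + 1/6.50 + 1/4.55 + 1/2.03 = 1.916 (1/kΩ).
R_D takes the fraction G_k/ΣG = 0.2198/1.916 = 0.1147, so I = 2.84 × 0.1147 = 0.3257 mA.

I ≈ 0.326 mA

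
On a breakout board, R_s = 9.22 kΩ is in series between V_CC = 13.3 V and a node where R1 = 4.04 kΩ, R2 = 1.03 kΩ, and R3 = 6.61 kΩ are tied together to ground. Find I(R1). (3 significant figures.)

I ≈ 0.242 mA

Combine the parallel branches: R_p = (1/4.04 + 1/1.03 + 1/6.61)⁻¹ = 0.7301 kΩ.
V_A = 13.3 × 0.7301/9.950 = 0.9759 V.
Branch current I = V_A/R1 = 0.9759/4.04 = 0.2416 mA.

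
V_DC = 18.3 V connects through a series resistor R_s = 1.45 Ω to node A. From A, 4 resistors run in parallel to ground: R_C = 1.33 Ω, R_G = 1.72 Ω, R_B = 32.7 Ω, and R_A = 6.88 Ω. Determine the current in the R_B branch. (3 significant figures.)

Parallel bank: R_p = 1/(1/1.33 + 1/1.72 + 1/32.7 + 1/6.88) = 0.6626 Ω.
Node voltage V_A = V_DC · R_p/(R_s + R_p) = 18.3 × 0.3136 = 5.740 V.
Branch current I = V_A/R_B = 5.740/32.7 = 0.1755 A.

I ≈ 0.176 A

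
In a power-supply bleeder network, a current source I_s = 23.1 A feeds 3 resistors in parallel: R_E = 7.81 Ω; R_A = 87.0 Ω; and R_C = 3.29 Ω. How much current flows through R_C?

Conductances: ΣG = 1/7.81 + 1/87.0 + 1/3.29 = 0.4435 (1/Ω).
R_C takes the fraction G_k/ΣG = 0.3040/0.4435 = 0.6854, so I = 23.1 × 0.6854 = 15.83 A.

I ≈ 15.8 A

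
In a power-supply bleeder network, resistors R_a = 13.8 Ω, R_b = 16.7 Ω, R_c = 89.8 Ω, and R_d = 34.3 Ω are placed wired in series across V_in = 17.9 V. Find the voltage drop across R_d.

Series total: ΣR = 13.8 + 16.7 + 89.8 + 34.3 = 154.6 Ω.
V = V_in · R/ΣR = 17.9 × 0.2219 = 3.971 V.

V ≈ 3.97 V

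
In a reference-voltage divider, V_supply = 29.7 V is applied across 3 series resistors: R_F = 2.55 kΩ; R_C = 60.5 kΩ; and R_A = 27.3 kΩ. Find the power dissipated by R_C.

P ≈ 6.54 mW

The common current is I = 29.7/90.35 = 0.3287 mA.
P(R_C) = I²·R_C = (0.3287)² × 60.5 = 6.538 mW.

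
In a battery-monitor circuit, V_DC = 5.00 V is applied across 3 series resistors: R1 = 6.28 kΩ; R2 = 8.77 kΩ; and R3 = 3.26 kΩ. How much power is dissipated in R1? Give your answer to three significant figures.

The common current is I = 5.00/18.31 = 0.2731 mA.
P = I²R = 0.07457 × 6.28 = 0.4683 mW.

P ≈ 0.468 mW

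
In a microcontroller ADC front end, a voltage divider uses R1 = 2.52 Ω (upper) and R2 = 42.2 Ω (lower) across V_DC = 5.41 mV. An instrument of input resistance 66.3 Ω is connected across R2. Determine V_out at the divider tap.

V_out ≈ 4.93 mV

R2 ‖ R_L = (42.2 × 66.3)/(42.2 + 66.3) = 25.79 Ω.
Now apply the divider: V_out = 5.41 × 0.9110 = 4.928 mV.
(Unloaded it would be 5.11 mV; the load pulls it down.)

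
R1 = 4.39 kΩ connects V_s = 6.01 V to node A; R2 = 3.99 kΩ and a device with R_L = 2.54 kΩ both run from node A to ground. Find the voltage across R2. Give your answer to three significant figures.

First combine the lower leg with the load: R2 ‖ R_L = 1.552 kΩ.
Then V_out = V_s · R2'/(R1 + R2') = 6.01 × 1.552/5.942 = 1.570 V.
(Unloaded it would be 2.86 V; the load pulls it down.)

V_out ≈ 1.57 V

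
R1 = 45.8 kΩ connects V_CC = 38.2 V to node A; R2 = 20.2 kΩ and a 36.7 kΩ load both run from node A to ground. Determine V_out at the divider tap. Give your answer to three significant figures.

V_out ≈ 8.46 V

R2 ‖ R_L = (20.2 × 36.7)/(20.2 + 36.7) = 13.03 kΩ.
Voltage divider with the loaded lower leg: V_out = 38.2 × 13.03/(45.8 + 13.03) = 38.2 × 0.2215 = 8.460 V.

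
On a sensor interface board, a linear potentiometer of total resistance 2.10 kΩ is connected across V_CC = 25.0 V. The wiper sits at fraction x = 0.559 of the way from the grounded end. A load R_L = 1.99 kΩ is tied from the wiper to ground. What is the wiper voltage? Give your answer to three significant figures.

V_out ≈ 11.1 V

The pot divides into 0.9261 kΩ above the wiper and 1.174 kΩ below.
(x·R_p) ‖ R_L = 0.7383 kΩ.
Loaded-divider output: V_out = 25.0 × 0.4436 = 11.09 V.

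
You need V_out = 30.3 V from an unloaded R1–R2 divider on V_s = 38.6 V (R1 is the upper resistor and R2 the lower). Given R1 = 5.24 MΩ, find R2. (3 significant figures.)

The divider ratio is R2/(R1+R2) = 30.3/38.6 = 0.7850.
So R2 = R1 · V_out/(V_s − V_out) = 5.24 × 30.3/(38.6 − 30.3) = 5.24 × 3.651 = 19.13 MΩ.

R2 ≈ 19.1 MΩ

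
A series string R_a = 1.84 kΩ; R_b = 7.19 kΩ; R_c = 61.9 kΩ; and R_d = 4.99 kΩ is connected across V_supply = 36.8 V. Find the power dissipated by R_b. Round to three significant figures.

P ≈ 1.69 mW

Series current I = V_supply/ΣR = 36.8/75.92 = 0.4847 mA.
P(R_b) = I²·R_b = (0.4847)² × 7.19 = 1.689 mW.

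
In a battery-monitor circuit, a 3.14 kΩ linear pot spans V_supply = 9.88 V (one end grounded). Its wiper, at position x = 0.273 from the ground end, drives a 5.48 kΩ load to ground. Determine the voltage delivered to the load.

V_out ≈ 2.42 V

Lower segment x·R_p = 0.8572 kΩ; upper segment (1−x)·R_p = 2.283 kΩ.
(x·R_p) ‖ R_L = 0.7413 kΩ.
Loaded-divider output: V_out = 9.88 × 0.2451 = 2.422 V.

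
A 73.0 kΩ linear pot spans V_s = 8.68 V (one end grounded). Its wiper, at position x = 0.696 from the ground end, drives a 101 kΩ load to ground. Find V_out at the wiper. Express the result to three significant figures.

V_out ≈ 5.24 V

Split the track: R_lower = x·R_p = 50.81 kΩ, R_upper = (1−x)·R_p = 22.19 kΩ.
(x·R_p) ‖ R_L = 33.80 kΩ.
Loaded-divider output: V_out = 8.68 × 0.6037 = 5.240 V.
(Unloaded: V_out = x·V_s = 6.04 V.)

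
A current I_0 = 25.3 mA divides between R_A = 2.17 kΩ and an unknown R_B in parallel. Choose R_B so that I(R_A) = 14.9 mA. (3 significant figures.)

R_B ≈ 3.11 kΩ

In a two-way split, I_A/I_0 = R_B/(R_A + R_B).
14.9/25.3 = R_B/(R_A + R_B) → R_B = R_A · (0.5889)/(1 − 0.5889) = 2.17 × 1.433 = 3.109 kΩ.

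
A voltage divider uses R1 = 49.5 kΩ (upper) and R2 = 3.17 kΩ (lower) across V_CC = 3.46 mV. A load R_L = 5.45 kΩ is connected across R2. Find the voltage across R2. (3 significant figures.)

V_out ≈ 0.135 mV

The load sits in parallel with R2, giving an effective lower resistance R2' = R2·R_L/(R2+R_L) = 2.004 kΩ.
Then V_out = V_CC · R2'/(R1 + R2') = 3.46 × 2.004/51.50 = 0.1346 mV.
(Unloaded it would be 0.208 mV; the load pulls it down.)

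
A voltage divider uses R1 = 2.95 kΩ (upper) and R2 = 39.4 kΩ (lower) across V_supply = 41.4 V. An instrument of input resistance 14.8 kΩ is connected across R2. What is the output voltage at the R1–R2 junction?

First combine the lower leg with the load: R2 ‖ R_L = 10.76 kΩ.
Voltage divider with the loaded lower leg: V_out = 41.4 × 10.76/(2.95 + 10.76) = 41.4 × 0.7848 = 32.49 V.

V_out ≈ 32.5 V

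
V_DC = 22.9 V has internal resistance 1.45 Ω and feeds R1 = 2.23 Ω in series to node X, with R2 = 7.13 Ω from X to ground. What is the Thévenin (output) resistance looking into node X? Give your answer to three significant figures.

R1' = 1.45 + 2.23 = 3.680 Ω (source resistance + R1).
With V_DC suppressed (replaced by a short), R_th = R1' ‖ R2 = (3.680 × 7.13)/(3.680 + 7.13) = 2.427 Ω.

R_th ≈ 2.43 Ω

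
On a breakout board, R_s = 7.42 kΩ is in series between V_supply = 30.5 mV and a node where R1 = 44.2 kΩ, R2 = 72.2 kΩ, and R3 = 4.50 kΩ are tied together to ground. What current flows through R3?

Equivalent of the parallel group: R_p = 3.866 kΩ.
V_A = 30.5 × 3.866/11.29 = 10.45 mV.
I(R3) = V_A / R3 = 10.45/4.50 = 2.322 µA.

I ≈ 2.32 µA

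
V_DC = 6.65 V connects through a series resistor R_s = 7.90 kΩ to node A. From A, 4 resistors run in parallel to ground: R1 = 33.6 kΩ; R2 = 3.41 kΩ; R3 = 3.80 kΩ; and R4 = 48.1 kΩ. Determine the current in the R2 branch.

Equivalent of the parallel group: R_p = 1.648 kΩ.
V_A = 6.65 × 1.648/9.548 = 1.148 V.
Branch current I = V_A/R2 = 1.148/3.41 = 0.3365 mA.

I ≈ 0.337 mA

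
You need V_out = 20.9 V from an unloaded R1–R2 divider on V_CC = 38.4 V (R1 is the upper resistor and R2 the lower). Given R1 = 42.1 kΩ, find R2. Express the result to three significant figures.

V_out/V_CC = R2/(R1+R2) = 0.5443.
So R2 = R1 · V_out/(V_CC − V_out) = 42.1 × 20.9/(38.4 − 20.9) = 42.1 × 1.194 = 50.28 kΩ.

R2 ≈ 50.3 kΩ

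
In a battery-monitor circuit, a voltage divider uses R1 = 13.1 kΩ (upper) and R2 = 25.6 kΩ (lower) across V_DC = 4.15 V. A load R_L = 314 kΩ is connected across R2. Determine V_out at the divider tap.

First combine the lower leg with the load: R2 ‖ R_L = 23.67 kΩ.
Now apply the divider: V_out = 4.15 × 0.6437 = 2.671 V.
(Unloaded it would be 2.75 V; the load pulls it down.)

V_out ≈ 2.67 V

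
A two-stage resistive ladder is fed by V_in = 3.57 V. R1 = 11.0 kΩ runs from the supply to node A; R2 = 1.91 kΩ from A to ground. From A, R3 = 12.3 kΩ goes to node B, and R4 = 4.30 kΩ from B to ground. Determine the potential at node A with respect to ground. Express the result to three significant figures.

The second stage (R3 + R4 = 16.60 kΩ) loads node A in parallel with R2.
R2 ‖ (R3+R4) = 1.713 kΩ.
V_A = 3.57 × 1.713/(11.0 + 1.713) = 0.4810 V.

V_A ≈ 0.481 V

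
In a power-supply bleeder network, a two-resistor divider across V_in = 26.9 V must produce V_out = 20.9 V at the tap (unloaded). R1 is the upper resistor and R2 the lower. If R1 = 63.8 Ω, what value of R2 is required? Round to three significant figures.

Required fraction k = V_out/V_in = 0.7770.
R2 = R1 · 0.7770/(1 − 0.7770) = 222.2 Ω.

R2 ≈ 222 Ω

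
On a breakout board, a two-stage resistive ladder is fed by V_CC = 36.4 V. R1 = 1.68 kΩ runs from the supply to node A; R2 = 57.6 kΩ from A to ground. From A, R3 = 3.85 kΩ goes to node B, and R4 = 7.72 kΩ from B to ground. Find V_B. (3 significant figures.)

V_B ≈ 20.7 V

Node A sees R2 in parallel with the series input of stage 2, R3 + R4 = 11.57 kΩ.
R2 ‖ (R3+R4) = 9.635 kΩ.
First divider: V_A = V_CC · 9.635/(1.68 + 9.635) = 31.00 V.
Stage 2 is unloaded, so V_B = V_A · R4/(R3+R4) = 31.00 × 7.72/11.57 = 20.68 V.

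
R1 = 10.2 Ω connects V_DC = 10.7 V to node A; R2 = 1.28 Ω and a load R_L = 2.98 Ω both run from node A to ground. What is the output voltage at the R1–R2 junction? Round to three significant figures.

The load sits in parallel with R2, giving an effective lower resistance R2' = R2·R_L/(R2+R_L) = 0.8954 Ω.
Now apply the divider: V_out = 10.7 × 0.08070 = 0.8635 V.

V_out ≈ 0.863 V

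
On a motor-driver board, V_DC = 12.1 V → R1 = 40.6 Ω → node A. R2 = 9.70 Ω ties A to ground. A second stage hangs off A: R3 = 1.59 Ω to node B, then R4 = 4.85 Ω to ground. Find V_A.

V_A ≈ 1.05 V

Looking into the second stage from A: R3 + R4 = 6.440 Ω appears in parallel with R2.
R2 ‖ (R3+R4) = 3.870 Ω.
V_A = 12.1 × 3.870/(40.6 + 3.870) = 1.053 V.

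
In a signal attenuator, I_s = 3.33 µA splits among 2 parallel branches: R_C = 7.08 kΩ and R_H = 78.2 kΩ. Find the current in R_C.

I ≈ 3.05 µA

With just two branches, the current splits inversely with resistance.
So I = 3.33 × 78.2/85.28 = 3.054 µA.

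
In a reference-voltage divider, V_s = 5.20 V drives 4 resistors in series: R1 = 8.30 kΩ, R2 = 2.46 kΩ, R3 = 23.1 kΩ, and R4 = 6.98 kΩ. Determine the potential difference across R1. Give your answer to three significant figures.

Total series resistance ΣR = 8.30 + 2.46 + 23.1 + 6.98 = 40.84 kΩ.
V = V_s · R/ΣR = 5.20 × 0.2032 = 1.057 V.

V ≈ 1.06 V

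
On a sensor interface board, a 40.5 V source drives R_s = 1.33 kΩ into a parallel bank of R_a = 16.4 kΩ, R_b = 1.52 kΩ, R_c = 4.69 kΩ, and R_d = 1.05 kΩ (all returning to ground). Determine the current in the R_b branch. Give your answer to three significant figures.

I ≈ 7.60 mA

Combine the parallel branches: R_p = (1/16.4 + 1/1.52 + 1/4.69 + 1/1.05)⁻¹ = 0.5307 kΩ.
Node voltage V_A = V_in · R_p/(R_s + R_p) = 40.5 × 0.2852 = 11.55 V.
Branch current I = V_A/R_b = 11.55/1.52 = 7.599 mA.
(Check via current divider: I_total = 21.77 mA; share G_k/ΣG = 0.3491 → same result.)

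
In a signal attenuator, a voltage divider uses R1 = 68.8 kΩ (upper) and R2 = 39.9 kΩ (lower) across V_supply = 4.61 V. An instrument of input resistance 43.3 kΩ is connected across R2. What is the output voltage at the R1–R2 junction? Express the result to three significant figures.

First combine the lower leg with the load: R2 ‖ R_L = 20.77 kΩ.
Now apply the divider: V_out = 4.61 × 0.2318 = 1.069 V.

V_out ≈ 1.07 V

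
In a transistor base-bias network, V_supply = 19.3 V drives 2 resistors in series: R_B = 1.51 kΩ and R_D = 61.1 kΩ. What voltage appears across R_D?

V ≈ 18.8 V

ΣR = 1.51 + 61.1 = 62.61 kΩ.
By the voltage-divider rule, V = 19.3 × 61.10/62.61 = 18.83 V.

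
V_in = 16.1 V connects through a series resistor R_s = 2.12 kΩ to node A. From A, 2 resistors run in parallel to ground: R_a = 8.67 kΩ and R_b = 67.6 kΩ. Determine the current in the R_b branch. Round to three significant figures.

Parallel bank: R_p = 1/(1/8.67 + 1/67.6) = 7.684 kΩ.
V_A = 16.1 × 7.684/9.804 = 12.62 V.
Branch current I = V_A/R_b = 12.62/67.6 = 0.1867 mA.

I ≈ 0.187 mA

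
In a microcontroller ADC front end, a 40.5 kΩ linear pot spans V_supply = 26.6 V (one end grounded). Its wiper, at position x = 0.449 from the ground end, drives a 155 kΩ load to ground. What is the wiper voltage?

Lower segment x·R_p = 18.18 kΩ; upper segment (1−x)·R_p = 22.32 kΩ.
R_L loads the lower segment: effective lower R = 16.28 kΩ.
Loaded-divider output: V_out = 26.6 × 0.4217 = 11.22 V.

V_out ≈ 11.2 V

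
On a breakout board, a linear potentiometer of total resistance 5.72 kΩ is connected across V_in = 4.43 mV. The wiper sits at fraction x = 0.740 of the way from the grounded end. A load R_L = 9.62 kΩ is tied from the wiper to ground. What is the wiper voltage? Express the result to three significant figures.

Split the track: R_lower = x·R_p = 4.233 kΩ, R_upper = (1−x)·R_p = 1.487 kΩ.
Lower segment in parallel with the load: 4.233 ‖ 9.62 = 2.939 kΩ.
Loaded-divider output: V_out = 4.43 × 0.6640 = 2.942 mV.

V_out ≈ 2.94 mV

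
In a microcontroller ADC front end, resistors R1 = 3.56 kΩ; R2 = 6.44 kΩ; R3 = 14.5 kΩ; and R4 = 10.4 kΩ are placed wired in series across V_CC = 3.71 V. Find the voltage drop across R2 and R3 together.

Total series resistance ΣR = 3.56 + 6.44 + 14.5 + 10.4 = 34.90 kΩ.
R_{R2..R3} = 6.44 + 14.5 = 20.94 kΩ.
V = V_CC · R/ΣR = 3.71 × 0.6000 = 2.226 V.

V ≈ 2.23 V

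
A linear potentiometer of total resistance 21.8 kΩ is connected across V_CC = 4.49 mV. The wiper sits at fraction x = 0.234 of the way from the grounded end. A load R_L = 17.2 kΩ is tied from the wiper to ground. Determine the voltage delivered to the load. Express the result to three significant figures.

V_out ≈ 0.856 mV

Split the track: R_lower = x·R_p = 5.101 kΩ, R_upper = (1−x)·R_p = 16.70 kΩ.
(x·R_p) ‖ R_L = 3.934 kΩ.
Then V_out = V_CC · 3.934/(16.70 + 3.934) = 0.8562 mV.
(Unloaded: V_out = x·V_CC = 1.05 mV.)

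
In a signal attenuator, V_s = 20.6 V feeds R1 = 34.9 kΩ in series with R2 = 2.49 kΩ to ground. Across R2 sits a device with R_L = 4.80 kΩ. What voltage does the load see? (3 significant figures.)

R2 ‖ R_L = (2.49 × 4.80)/(2.49 + 4.80) = 1.640 kΩ.
Voltage divider with the loaded lower leg: V_out = 20.6 × 1.640/(34.9 + 1.640) = 20.6 × 0.04487 = 0.9243 V.
(Unloaded it would be 1.37 V; the load pulls it down.)

V_out ≈ 0.924 V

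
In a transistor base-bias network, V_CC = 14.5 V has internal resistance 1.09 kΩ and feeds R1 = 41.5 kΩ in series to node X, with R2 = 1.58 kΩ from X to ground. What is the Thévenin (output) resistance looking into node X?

R1' = 1.09 + 41.5 = 42.59 kΩ (source resistance + R1).
Zeroing V_CC shorts the top of R1' to ground, so R_th = R1' ‖ R2 = 1.523 kΩ.

R_th ≈ 1.52 kΩ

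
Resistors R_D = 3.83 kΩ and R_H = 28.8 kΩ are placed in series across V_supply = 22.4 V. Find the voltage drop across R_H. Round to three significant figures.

V ≈ 19.8 V

ΣR = 3.83 + 28.8 = 32.63 kΩ.
By the voltage-divider rule, V = 22.4 × 28.80/32.63 = 19.77 V.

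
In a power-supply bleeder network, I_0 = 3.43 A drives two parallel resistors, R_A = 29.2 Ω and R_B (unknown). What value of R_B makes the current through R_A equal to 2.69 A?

R_B ≈ 106 Ω

The fraction through R_A equals R_B/(R_A+R_B).
2.69/3.43 = R_B/(R_A + R_B) → R_B = R_A · (0.7843)/(1 − 0.7843) = 29.2 × 3.635 = 106.1 Ω.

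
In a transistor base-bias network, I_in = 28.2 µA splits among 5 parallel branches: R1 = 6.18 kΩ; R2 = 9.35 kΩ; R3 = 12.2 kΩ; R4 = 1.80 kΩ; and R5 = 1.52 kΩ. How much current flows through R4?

I ≈ 10.0 µA

ΣG = 1/6.18 + 1/9.35 + 1/12.2 + 1/1.80 + 1/1.52 = 1.564.
By the current-divider rule, I = I_in · G_k/ΣG = 28.2 × 0.3552 = 10.02 µA.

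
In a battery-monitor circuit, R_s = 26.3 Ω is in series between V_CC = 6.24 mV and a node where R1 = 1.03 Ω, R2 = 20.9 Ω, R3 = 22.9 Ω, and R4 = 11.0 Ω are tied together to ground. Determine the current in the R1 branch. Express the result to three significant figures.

Parallel bank: R_p = 1/(1/1.03 + 1/20.9 + 1/22.9 + 1/11.0) = 0.8671 Ω.
V_A by voltage divider: V_A = 6.24 × 0.8671/(26.3 + 0.8671) = 0.1992 mV.
Branch current I = V_A/R1 = 0.1992/1.03 = 0.1934 mA.

I ≈ 0.193 mA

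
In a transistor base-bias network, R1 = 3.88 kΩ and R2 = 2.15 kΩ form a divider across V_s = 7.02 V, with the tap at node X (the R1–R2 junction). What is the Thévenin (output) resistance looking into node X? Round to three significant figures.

Looking into X with the source shorted: R_th = R1·R2/(R1+R2) = 3.880 × 2.15/6.030 = 1.383 kΩ.

R_th ≈ 1.38 kΩ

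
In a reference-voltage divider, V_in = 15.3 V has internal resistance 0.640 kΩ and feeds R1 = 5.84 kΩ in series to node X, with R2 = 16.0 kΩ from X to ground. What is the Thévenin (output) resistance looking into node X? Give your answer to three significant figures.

R1' = 0.640 + 5.84 = 6.480 kΩ (source resistance + R1).
Looking into X with the source shorted: R_th = R1'·R2/(R1'+R2) = 6.480 × 16.0/22.48 = 4.612 kΩ.

R_th ≈ 4.61 kΩ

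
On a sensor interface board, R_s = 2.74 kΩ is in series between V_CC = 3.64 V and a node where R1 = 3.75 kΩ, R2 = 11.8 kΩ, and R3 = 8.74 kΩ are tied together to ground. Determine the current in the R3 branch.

I ≈ 0.183 mA

Parallel bank: R_p = 1/(1/3.75 + 1/11.8 + 1/8.74) = 2.147 kΩ.
Node voltage V_A = V_CC · R_p/(R_s + R_p) = 3.64 × 0.4393 = 1.599 V.
I(R3) = V_A / R3 = 1.599/8.74 = 0.1830 mA.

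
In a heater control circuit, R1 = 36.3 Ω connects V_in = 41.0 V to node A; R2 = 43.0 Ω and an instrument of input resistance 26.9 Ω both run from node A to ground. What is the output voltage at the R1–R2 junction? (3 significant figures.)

The load sits in parallel with R2, giving an effective lower resistance R2' = R2·R_L/(R2+R_L) = 16.55 Ω.
Then V_out = V_in · R2'/(R1 + R2') = 41.0 × 16.55/52.85 = 12.84 V.
(Unloaded it would be 22.2 V; the load pulls it down.)

V_out ≈ 12.8 V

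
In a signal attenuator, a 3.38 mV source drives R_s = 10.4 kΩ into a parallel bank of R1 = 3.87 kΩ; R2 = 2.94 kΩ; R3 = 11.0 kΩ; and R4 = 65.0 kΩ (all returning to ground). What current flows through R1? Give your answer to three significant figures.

I ≈ 0.105 µA

Equivalent of the parallel group: R_p = 1.419 kΩ.
V_A = 3.38 × 1.419/11.82 = 0.4058 mV.
Branch current I = V_A/R1 = 0.4058/3.87 = 0.1048 µA.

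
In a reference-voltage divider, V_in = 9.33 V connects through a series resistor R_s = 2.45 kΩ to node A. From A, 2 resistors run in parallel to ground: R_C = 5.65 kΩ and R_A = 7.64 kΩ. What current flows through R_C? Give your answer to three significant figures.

Equivalent of the parallel group: R_p = 3.248 kΩ.
Node voltage V_A = V_in · R_p/(R_s + R_p) = 9.33 × 0.5700 = 5.318 V.
I(R_C) = V_A / R_C = 5.318/5.65 = 0.9413 mA.

I ≈ 0.941 mA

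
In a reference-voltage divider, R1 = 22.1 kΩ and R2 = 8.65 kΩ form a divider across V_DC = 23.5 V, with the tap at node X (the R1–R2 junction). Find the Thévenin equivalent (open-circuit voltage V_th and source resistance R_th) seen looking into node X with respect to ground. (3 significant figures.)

With X open, the divider is unloaded: V_th = 23.5 × 8.65/30.75 = 6.611 V.
Looking into X with the source shorted: R_th = R1·R2/(R1+R2) = 22.10 × 8.65/30.75 = 6.217 kΩ.

V_th ≈ 6.61 V, R_th ≈ 6.22 kΩ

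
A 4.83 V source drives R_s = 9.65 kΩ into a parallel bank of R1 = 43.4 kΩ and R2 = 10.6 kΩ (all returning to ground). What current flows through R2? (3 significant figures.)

Equivalent of the parallel group: R_p = 8.519 kΩ.
V_A = 4.83 × 8.519/18.17 = 2.265 V.
Branch current I = V_A/R2 = 2.265/10.6 = 0.2137 mA.

I ≈ 0.214 mA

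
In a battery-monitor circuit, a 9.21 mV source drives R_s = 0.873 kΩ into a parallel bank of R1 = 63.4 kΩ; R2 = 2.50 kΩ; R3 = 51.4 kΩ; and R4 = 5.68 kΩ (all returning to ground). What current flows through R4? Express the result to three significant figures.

I ≈ 1.06 µA

Combine the parallel branches: R_p = (1/63.4 + 1/2.50 + 1/51.4 + 1/5.68)⁻¹ = 1.636 kΩ.
Node voltage V_A = V_in · R_p/(R_s + R_p) = 9.21 × 0.6520 = 6.005 mV.
I(R4) = V_A / R4 = 6.005/5.68 = 1.057 µA.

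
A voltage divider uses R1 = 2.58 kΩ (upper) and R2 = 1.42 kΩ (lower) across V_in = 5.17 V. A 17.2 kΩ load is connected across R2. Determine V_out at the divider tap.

V_out ≈ 1.74 V

First combine the lower leg with the load: R2 ‖ R_L = 1.312 kΩ.
Voltage divider with the loaded lower leg: V_out = 5.17 × 1.312/(2.58 + 1.312) = 5.17 × 0.3371 = 1.743 V.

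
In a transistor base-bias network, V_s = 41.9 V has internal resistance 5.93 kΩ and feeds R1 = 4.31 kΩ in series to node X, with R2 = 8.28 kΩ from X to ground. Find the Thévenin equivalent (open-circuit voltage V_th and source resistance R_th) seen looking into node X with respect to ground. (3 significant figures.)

R1' = 5.93 + 4.31 = 10.24 kΩ (source resistance + R1).
V_th is the unloaded tap voltage: V_s · R2/(R1'+R2) = 41.9 × 0.4471 = 18.73 V.
Looking into X with the source shorted: R_th = R1'·R2/(R1'+R2) = 10.24 × 8.28/18.52 = 4.578 kΩ.

V_th ≈ 18.7 V, R_th ≈ 4.58 kΩ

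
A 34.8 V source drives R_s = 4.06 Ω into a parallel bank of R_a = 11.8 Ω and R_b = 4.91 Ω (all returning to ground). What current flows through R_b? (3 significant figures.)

Equivalent of the parallel group: R_p = 3.467 Ω.
V_A = 34.8 × 3.467/7.527 = 16.03 V.
Branch current I = V_A/R_b = 16.03/4.91 = 3.265 A.

I ≈ 3.26 A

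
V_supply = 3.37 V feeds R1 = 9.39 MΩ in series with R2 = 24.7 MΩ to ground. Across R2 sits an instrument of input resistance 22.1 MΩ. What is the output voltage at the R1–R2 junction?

V_out ≈ 1.87 V

First combine the lower leg with the load: R2 ‖ R_L = 11.66 MΩ.
Now apply the divider: V_out = 3.37 × 0.5540 = 1.867 V.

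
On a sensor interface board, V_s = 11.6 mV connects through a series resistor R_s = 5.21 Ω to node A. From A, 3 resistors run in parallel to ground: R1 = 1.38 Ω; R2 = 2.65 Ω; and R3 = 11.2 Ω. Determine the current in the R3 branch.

I ≈ 0.144 mA

Parallel bank: R_p = 1/(1/1.38 + 1/2.65 + 1/11.2) = 0.8394 Ω.
Node voltage V_A = V_s · R_p/(R_s + R_p) = 11.6 × 0.1388 = 1.610 mV.
Branch current I = V_A/R3 = 1.610/11.2 = 0.1437 mA.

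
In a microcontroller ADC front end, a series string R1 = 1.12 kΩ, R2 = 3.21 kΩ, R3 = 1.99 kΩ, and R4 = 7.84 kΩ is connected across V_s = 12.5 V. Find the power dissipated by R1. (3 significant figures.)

P ≈ 0.873 mW

The common current is I = 12.5/14.16 = 0.8828 mA.
V(R1) = I·R = 0.9887 V; P = V·I = 0.9887 × 0.8828 = 0.8728 mW.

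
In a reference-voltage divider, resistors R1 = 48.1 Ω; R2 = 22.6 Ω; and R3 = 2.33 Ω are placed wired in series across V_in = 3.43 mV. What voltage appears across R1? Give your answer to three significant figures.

V ≈ 2.26 mV

Total series resistance ΣR = 48.1 + 22.6 + 2.33 = 73.03 Ω.
By the voltage-divider rule, V = 3.43 × 48.10/73.03 = 2.259 mV.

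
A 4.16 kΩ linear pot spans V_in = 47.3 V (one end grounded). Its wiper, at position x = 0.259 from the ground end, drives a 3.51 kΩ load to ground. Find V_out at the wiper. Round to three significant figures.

Split the track: R_lower = x·R_p = 1.077 kΩ, R_upper = (1−x)·R_p = 3.083 kΩ.
(x·R_p) ‖ R_L = 0.8244 kΩ.
Loaded-divider output: V_out = 47.3 × 0.2110 = 9.981 V.
(Unloaded: V_out = x·V_in = 12.3 V.)

V_out ≈ 9.98 V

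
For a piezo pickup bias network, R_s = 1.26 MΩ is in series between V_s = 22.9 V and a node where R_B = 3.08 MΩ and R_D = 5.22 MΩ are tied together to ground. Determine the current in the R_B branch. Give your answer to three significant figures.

Combine the parallel branches: R_p = (1/3.08 + 1/5.22)⁻¹ = 1.937 MΩ.
V_A = 22.9 × 1.937/3.197 = 13.87 V.
I(R_B) = V_A / R_B = 13.87/3.08 = 4.505 µA.

I ≈ 4.50 µA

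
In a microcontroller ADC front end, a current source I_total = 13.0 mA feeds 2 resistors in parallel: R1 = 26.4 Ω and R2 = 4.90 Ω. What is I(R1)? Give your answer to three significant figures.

I ≈ 2.04 mA

For two parallel branches, I_k = I_total · (other R)/(sum of R).
I(R1) = 13.0 × 4.90/(26.4 + 4.90) = 13.0 × 0.1565 = 2.035 mA.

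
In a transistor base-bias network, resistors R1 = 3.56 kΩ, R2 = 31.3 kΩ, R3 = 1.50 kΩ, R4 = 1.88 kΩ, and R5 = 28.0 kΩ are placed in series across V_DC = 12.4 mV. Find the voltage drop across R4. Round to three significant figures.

ΣR = 3.56 + 31.3 + 1.50 + 1.88 + 28.0 = 66.24 kΩ.
By the voltage-divider rule, V = 12.4 × 1.880/66.24 = 0.3519 mV.

V ≈ 0.352 mV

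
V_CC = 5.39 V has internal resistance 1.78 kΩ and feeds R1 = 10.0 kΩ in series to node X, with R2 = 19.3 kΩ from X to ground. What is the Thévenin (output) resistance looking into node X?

R_th ≈ 7.32 kΩ

R1' = 1.78 + 10.0 = 11.78 kΩ (source resistance + R1).
Zeroing V_CC shorts the top of R1' to ground, so R_th = R1' ‖ R2 = 7.315 kΩ.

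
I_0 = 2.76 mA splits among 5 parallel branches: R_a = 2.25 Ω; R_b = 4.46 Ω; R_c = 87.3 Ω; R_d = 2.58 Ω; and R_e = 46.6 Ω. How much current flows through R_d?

Conductances: ΣG = 1/2.25 + 1/4.46 + 1/87.3 + 1/2.58 + 1/46.6 = 1.089 (1/Ω).
By the current-divider rule, I = I_0 · G_k/ΣG = 2.76 × 0.3559 = 0.9822 mA.

I ≈ 0.982 mA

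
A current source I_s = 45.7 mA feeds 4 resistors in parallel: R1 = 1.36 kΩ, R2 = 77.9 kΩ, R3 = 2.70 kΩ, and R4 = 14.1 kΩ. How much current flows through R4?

ΣG = 1/1.36 + 1/77.9 + 1/2.70 + 1/14.1 = 1.189.
By the current-divider rule, I = I_s · G_k/ΣG = 45.7 × 0.05963 = 2.725 mA.

I ≈ 2.72 mA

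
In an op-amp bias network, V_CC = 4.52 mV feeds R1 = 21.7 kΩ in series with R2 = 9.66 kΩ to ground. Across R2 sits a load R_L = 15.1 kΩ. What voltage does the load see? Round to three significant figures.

V_out ≈ 0.965 mV

R2 ‖ R_L = (9.66 × 15.1)/(9.66 + 15.1) = 5.891 kΩ.
Now apply the divider: V_out = 4.52 × 0.2135 = 0.9651 mV.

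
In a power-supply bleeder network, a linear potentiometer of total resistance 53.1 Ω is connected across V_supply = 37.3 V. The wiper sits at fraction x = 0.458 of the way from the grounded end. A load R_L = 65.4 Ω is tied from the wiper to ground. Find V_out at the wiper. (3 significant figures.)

Lower segment x·R_p = 24.32 Ω; upper segment (1−x)·R_p = 28.78 Ω.
R_L loads the lower segment: effective lower R = 17.73 Ω.
Then V_out = V_supply · 17.73/(28.78 + 17.73) = 14.22 V.

V_out ≈ 14.2 V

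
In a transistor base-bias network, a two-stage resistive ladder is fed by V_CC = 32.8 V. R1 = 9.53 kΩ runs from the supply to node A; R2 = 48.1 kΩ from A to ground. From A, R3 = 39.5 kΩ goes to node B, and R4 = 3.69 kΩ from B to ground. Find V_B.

Node A sees R2 in parallel with the series input of stage 2, R3 + R4 = 43.19 kΩ.
Effective lower resistance at A: R2 ‖ 43.19 = 22.76 kΩ.
So V_A = 32.8 × 0.7048 = 23.12 V.
Then the unloaded second divider: V_B = V_A × R4/(R3+R4) = 23.12 × 0.08544 = 1.975 V.

V_B ≈ 1.98 V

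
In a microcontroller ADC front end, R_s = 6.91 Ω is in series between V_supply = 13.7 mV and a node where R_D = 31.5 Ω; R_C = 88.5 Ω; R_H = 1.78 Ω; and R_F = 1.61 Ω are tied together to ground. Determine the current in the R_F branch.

Parallel bank: R_p = 1/(1/31.5 + 1/88.5 + 1/1.78 + 1/1.61) = 0.8157 Ω.
V_A = 13.7 × 0.8157/7.726 = 1.446 mV.
I(R_F) = V_A / R_F = 1.446/1.61 = 0.8984 mA.
(Check via current divider: I_total = 1.773 mA; share G_k/ΣG = 0.5066 → same result.)

I ≈ 0.898 mA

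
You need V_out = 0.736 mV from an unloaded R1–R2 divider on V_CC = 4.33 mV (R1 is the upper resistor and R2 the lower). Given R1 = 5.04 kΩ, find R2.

R2 ≈ 1.03 kΩ

V_out/V_CC = R2/(R1+R2) = 0.1700.
R2 = R1 · 0.1700/(1 − 0.1700) = 1.032 kΩ.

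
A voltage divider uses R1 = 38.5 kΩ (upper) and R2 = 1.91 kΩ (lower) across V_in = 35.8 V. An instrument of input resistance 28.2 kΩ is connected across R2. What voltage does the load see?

R2 ‖ R_L = (1.91 × 28.2)/(1.91 + 28.2) = 1.789 kΩ.
Now apply the divider: V_out = 35.8 × 0.04440 = 1.590 V.
(Unloaded it would be 1.69 V; the load pulls it down.)

V_out ≈ 1.59 V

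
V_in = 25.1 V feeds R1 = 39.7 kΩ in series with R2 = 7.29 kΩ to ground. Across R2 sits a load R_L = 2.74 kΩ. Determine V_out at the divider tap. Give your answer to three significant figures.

V_out ≈ 1.20 V

The load sits in parallel with R2, giving an effective lower resistance R2' = R2·R_L/(R2+R_L) = 1.991 kΩ.
Then V_out = V_in · R2'/(R1 + R2') = 25.1 × 1.991/41.69 = 1.199 V.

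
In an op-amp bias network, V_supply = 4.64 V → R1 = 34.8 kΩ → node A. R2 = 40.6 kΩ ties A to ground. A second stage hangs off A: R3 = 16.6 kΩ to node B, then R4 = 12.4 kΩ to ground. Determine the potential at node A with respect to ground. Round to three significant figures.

The second stage (R3 + R4 = 29.00 kΩ) loads node A in parallel with R2.
R2 ‖ (R3+R4) = 16.92 kΩ.
First divider: V_A = V_supply · 16.92/(34.8 + 16.92) = 1.518 V.

V_A ≈ 1.52 V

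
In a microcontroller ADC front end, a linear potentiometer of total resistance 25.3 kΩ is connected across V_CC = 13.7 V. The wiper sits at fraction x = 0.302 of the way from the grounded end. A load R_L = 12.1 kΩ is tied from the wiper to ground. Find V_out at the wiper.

V_out ≈ 2.87 V

Lower segment x·R_p = 7.641 kΩ; upper segment (1−x)·R_p = 17.66 kΩ.
Lower segment in parallel with the load: 7.641 ‖ 12.1 = 4.683 kΩ.
Loaded-divider output: V_out = 13.7 × 0.2096 = 2.872 V.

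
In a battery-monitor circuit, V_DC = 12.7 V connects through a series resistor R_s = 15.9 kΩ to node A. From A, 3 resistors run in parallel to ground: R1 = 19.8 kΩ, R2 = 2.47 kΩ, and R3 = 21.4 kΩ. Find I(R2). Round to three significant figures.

I ≈ 0.572 mA

Equivalent of the parallel group: R_p = 1.992 kΩ.
V_A = 12.7 × 1.992/17.89 = 1.414 V.
Branch current I = V_A/R2 = 1.414/2.47 = 0.5724 mA.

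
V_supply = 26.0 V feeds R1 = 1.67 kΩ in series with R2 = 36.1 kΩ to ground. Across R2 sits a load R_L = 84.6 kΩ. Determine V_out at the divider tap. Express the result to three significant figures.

V_out ≈ 24.4 V

First combine the lower leg with the load: R2 ‖ R_L = 25.30 kΩ.
Now apply the divider: V_out = 26.0 × 0.9381 = 24.39 V.
(Unloaded it would be 24.9 V; the load pulls it down.)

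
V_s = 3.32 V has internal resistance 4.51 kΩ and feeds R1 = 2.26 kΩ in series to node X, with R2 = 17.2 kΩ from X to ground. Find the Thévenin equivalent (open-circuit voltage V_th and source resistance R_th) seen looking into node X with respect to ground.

V_th ≈ 2.38 V, R_th ≈ 4.86 kΩ

R1' = 4.51 + 2.26 = 6.770 kΩ (source resistance + R1).
With X open, the divider is unloaded: V_th = 3.32 × 17.2/23.97 = 2.382 V.
Zeroing V_s shorts the top of R1' to ground, so R_th = R1' ‖ R2 = 4.858 kΩ.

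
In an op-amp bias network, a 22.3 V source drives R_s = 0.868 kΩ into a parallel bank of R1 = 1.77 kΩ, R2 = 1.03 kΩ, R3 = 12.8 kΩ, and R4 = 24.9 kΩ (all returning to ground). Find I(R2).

I ≈ 8.89 mA

Parallel bank: R_p = 1/(1/1.77 + 1/1.03 + 1/12.8 + 1/24.9) = 0.6045 kΩ.
Node voltage V_A = V_DC · R_p/(R_s + R_p) = 22.3 × 0.4105 = 9.155 V.
I(R2) = V_A / R2 = 9.155/1.03 = 8.889 mA.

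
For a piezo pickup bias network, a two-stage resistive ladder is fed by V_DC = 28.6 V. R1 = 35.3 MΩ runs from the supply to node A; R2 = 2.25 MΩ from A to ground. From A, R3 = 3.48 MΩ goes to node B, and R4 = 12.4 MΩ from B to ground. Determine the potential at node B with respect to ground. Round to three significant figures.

Looking into the second stage from A: R3 + R4 = 15.88 MΩ appears in parallel with R2.
R2 ‖ (R3+R4) = 1.971 MΩ.
V_A = 28.6 × 1.971/(35.3 + 1.971) = 1.512 V.
V_B = V_A × 0.7809 = 1.181 V.

V_B ≈ 1.18 V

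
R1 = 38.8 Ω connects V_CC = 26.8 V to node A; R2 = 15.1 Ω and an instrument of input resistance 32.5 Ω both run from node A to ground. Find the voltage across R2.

First combine the lower leg with the load: R2 ‖ R_L = 10.31 Ω.
Then V_out = V_CC · R2'/(R1 + R2') = 26.8 × 10.31/49.11 = 5.626 V.
(Unloaded it would be 7.51 V; the load pulls it down.)

V_out ≈ 5.63 V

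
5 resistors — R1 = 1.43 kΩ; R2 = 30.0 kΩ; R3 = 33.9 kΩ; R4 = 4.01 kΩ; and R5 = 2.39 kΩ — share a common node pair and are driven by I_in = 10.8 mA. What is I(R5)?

ΣG = 1/1.43 + 1/30.0 + 1/33.9 + 1/4.01 + 1/2.39 = 1.430.
Current divider: I(R5) = I_in · G_k/ΣG = 10.8 × (0.4184/1.430) = 10.8 × 0.2926 = 3.160 mA.

I ≈ 3.16 mA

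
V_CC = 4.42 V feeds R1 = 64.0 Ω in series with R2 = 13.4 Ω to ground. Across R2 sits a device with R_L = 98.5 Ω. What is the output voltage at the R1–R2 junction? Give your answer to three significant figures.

The load sits in parallel with R2, giving an effective lower resistance R2' = R2·R_L/(R2+R_L) = 11.80 Ω.
Now apply the divider: V_out = 4.42 × 0.1556 = 0.6878 V.
(Unloaded it would be 0.765 V; the load pulls it down.)

V_out ≈ 0.688 V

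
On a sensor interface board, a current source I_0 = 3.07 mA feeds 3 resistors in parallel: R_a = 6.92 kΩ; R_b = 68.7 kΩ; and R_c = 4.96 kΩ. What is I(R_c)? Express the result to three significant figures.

I ≈ 1.72 mA

ΣG = 1/6.92 + 1/68.7 + 1/4.96 = 0.3607.
By the current-divider rule, I = I_0 · G_k/ΣG = 3.07 × 0.5590 = 1.716 mA.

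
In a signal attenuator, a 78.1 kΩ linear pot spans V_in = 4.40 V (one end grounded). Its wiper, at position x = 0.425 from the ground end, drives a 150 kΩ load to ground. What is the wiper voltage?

V_out ≈ 1.66 V

The pot divides into 44.91 kΩ above the wiper and 33.19 kΩ below.
Lower segment in parallel with the load: 33.19 ‖ 150 = 27.18 kΩ.
Loaded-divider output: V_out = 4.40 × 0.3770 = 1.659 V.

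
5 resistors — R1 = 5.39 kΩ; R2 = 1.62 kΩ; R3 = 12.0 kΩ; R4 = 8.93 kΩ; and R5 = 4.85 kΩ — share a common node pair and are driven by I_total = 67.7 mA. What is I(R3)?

ΣG = 1/5.39 + 1/1.62 + 1/12.0 + 1/8.93 + 1/4.85 = 1.204.
Current divider: I(R3) = I_total · G_k/ΣG = 67.7 × (0.08333/1.204) = 67.7 × 0.06920 = 4.685 mA.

I ≈ 4.68 mA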